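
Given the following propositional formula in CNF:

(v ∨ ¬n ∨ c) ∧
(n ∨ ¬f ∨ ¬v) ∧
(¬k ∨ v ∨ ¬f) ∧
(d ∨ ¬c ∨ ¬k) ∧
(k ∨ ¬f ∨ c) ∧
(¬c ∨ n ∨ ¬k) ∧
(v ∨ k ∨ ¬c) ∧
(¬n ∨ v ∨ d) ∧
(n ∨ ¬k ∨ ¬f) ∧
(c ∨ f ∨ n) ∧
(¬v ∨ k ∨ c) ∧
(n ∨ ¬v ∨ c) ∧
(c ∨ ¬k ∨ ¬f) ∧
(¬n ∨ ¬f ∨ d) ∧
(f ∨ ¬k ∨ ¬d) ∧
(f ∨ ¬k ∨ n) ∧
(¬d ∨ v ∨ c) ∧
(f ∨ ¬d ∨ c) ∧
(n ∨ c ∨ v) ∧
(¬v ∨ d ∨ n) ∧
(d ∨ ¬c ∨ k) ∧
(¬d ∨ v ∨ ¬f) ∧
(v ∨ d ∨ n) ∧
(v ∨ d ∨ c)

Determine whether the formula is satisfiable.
Yes

Yes, the formula is satisfiable.

One satisfying assignment is: d=True, k=False, n=False, v=True, f=False, c=True

Verification: With this assignment, all 24 clauses evaluate to true.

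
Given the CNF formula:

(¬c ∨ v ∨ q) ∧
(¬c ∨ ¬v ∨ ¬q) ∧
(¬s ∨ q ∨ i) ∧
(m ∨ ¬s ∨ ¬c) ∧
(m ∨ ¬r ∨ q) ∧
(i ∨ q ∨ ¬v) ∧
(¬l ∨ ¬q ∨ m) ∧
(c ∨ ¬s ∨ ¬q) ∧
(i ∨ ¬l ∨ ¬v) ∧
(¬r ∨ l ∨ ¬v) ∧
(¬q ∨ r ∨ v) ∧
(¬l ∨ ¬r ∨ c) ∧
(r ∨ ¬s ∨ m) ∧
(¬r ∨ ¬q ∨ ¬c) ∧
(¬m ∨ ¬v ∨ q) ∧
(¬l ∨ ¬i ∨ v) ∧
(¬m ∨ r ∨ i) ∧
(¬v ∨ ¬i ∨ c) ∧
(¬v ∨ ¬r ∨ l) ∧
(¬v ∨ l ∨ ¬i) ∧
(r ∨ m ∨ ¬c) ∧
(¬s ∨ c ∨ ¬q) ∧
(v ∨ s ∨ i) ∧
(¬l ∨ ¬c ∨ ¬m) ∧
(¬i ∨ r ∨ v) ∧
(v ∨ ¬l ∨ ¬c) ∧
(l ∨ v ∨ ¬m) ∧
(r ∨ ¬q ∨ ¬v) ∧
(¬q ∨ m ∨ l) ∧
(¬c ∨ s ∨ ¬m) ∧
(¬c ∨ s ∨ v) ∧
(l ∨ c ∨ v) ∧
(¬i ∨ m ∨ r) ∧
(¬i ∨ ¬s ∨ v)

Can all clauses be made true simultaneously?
No

No, the formula is not satisfiable.

No assignment of truth values to the variables can make all 34 clauses true simultaneously.

The formula is UNSAT (unsatisfiable).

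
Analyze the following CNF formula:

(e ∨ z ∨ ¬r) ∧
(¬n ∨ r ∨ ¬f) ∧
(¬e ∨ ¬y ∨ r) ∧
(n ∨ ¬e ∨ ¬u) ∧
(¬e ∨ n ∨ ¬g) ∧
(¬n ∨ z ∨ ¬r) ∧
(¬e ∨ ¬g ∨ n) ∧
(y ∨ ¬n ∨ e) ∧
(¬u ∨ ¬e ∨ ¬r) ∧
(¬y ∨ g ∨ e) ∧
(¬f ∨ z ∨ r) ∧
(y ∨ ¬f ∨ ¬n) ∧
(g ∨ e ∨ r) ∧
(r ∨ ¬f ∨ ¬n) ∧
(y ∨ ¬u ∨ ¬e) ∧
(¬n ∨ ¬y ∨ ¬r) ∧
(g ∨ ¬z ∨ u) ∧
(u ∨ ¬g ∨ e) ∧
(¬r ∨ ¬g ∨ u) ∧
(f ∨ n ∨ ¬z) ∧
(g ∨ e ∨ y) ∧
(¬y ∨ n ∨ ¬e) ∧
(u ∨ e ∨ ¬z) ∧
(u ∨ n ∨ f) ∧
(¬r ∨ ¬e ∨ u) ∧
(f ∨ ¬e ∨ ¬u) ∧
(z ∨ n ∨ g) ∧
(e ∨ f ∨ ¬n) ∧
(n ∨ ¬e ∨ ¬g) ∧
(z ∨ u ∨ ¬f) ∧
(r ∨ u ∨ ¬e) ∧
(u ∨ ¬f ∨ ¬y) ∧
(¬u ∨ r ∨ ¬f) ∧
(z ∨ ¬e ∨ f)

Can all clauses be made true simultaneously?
Yes

Yes, the formula is satisfiable.

One satisfying assignment is: r=False, u=True, z=False, g=True, n=False, e=False, f=False, y=False

Verification: With this assignment, all 34 clauses evaluate to true.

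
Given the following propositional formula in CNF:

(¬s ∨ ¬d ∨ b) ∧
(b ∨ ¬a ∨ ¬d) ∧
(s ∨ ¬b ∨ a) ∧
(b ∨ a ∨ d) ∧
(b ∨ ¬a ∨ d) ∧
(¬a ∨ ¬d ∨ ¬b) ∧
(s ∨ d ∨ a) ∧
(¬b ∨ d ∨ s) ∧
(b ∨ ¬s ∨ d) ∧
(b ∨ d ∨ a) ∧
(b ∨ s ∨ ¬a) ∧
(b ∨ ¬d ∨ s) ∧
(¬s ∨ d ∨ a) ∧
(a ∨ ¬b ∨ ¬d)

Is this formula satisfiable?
Yes

Yes, the formula is satisfiable.

One satisfying assignment is: a=True, s=True, d=False, b=True

Verification: With this assignment, all 14 clauses evaluate to true.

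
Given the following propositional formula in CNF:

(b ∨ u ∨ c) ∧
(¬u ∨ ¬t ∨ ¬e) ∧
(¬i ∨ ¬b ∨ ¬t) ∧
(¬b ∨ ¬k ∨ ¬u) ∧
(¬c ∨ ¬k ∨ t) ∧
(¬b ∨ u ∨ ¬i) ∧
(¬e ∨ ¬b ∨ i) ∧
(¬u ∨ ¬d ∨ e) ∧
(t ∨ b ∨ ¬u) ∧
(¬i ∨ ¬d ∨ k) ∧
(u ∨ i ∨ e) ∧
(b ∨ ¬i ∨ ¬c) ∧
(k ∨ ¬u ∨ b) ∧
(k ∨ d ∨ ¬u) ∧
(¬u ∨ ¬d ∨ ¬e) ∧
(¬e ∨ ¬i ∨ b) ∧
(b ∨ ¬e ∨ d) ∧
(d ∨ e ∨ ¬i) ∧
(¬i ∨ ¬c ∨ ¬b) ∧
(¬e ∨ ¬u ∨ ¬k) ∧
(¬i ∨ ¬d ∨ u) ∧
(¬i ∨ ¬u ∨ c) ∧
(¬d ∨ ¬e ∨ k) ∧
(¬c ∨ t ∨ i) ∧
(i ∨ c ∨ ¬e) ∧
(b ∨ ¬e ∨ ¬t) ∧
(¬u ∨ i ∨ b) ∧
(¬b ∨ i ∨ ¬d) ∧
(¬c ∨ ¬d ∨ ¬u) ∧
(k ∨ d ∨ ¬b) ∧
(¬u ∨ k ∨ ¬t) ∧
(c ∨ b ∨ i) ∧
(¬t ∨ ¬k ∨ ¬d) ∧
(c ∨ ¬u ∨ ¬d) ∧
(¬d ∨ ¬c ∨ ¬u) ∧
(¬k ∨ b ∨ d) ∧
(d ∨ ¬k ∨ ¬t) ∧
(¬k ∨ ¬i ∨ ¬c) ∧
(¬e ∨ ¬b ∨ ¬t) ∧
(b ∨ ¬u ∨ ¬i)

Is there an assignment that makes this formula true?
No

No, the formula is not satisfiable.

No assignment of truth values to the variables can make all 40 clauses true simultaneously.

The formula is UNSAT (unsatisfiable).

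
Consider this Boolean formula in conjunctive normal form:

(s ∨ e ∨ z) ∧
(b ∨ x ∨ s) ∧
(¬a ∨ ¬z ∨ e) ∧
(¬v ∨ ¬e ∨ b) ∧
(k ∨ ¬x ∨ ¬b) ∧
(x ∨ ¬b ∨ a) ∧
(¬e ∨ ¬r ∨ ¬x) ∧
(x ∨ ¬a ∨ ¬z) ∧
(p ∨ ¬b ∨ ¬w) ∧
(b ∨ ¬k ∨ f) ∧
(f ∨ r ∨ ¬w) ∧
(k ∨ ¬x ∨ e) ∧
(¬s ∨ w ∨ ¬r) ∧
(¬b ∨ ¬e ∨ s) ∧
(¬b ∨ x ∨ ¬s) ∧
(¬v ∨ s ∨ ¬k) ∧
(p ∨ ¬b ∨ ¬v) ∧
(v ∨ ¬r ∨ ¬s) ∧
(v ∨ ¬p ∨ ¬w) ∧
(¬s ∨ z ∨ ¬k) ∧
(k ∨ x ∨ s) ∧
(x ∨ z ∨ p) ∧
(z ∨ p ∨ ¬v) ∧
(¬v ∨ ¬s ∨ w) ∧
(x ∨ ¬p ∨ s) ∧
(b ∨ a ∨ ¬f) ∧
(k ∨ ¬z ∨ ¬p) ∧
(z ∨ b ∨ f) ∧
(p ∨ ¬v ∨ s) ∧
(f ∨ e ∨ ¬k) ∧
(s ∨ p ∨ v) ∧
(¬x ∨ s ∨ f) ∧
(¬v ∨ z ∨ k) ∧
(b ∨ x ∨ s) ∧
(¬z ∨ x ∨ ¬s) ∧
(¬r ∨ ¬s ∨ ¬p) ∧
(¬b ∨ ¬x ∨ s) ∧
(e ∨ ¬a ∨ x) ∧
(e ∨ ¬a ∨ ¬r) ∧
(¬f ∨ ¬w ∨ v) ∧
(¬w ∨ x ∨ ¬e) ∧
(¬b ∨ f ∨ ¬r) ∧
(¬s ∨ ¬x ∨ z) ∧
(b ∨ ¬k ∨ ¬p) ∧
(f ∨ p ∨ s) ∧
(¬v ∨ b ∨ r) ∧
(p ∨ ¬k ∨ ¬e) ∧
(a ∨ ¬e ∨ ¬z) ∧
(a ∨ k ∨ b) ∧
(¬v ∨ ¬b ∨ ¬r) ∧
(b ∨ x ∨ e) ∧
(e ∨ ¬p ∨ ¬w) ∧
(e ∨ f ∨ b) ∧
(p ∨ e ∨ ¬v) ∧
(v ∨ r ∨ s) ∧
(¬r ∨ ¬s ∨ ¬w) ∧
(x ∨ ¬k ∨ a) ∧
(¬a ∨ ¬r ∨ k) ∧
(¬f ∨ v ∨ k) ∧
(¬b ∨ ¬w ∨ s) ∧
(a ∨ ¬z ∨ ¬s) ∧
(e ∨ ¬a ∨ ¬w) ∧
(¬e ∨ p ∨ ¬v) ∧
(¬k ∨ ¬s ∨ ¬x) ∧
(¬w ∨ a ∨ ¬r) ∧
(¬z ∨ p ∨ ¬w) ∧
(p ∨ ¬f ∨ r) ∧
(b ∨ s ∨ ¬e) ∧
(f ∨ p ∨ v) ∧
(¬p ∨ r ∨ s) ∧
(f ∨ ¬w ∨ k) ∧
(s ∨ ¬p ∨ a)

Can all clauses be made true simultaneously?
No

No, the formula is not satisfiable.

No assignment of truth values to the variables can make all 72 clauses true simultaneously.

The formula is UNSAT (unsatisfiable).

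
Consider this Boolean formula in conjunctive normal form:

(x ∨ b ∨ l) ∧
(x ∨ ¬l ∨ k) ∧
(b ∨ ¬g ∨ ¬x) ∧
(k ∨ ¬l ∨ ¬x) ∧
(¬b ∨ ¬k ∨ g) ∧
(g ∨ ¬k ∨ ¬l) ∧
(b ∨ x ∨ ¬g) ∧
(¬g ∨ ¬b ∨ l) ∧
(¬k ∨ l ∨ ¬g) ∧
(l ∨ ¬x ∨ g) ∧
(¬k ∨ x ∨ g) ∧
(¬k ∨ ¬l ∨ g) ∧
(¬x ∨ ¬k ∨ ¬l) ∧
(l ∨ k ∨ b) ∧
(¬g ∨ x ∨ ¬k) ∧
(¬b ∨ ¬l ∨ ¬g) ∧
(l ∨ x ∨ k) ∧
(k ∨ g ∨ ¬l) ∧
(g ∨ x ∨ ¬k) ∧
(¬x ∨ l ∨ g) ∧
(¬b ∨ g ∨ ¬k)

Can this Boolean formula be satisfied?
No

No, the formula is not satisfiable.

No assignment of truth values to the variables can make all 21 clauses true simultaneously.

The formula is UNSAT (unsatisfiable).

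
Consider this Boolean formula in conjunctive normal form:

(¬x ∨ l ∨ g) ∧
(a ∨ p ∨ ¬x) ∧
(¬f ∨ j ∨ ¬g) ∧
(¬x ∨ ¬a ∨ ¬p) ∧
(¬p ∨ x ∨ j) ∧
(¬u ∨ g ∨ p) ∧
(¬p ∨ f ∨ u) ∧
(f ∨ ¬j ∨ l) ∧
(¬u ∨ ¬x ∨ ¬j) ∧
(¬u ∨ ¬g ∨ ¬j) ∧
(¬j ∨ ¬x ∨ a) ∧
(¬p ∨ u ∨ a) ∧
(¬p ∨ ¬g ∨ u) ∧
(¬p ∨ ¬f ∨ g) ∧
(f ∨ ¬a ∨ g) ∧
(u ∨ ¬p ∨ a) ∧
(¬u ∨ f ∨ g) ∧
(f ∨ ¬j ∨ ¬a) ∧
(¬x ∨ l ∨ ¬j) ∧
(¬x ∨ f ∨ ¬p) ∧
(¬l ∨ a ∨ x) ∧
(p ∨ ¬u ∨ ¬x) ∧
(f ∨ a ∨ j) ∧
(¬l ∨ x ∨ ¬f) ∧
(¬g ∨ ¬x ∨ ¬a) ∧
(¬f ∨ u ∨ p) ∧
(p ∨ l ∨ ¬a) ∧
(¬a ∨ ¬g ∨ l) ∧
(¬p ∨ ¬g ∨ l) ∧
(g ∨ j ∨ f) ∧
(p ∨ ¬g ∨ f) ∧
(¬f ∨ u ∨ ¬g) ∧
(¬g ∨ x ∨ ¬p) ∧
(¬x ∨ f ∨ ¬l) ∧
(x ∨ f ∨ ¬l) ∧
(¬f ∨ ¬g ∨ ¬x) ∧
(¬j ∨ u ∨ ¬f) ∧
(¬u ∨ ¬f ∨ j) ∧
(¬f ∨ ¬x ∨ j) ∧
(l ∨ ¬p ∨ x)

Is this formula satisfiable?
No

No, the formula is not satisfiable.

No assignment of truth values to the variables can make all 40 clauses true simultaneously.

The formula is UNSAT (unsatisfiable).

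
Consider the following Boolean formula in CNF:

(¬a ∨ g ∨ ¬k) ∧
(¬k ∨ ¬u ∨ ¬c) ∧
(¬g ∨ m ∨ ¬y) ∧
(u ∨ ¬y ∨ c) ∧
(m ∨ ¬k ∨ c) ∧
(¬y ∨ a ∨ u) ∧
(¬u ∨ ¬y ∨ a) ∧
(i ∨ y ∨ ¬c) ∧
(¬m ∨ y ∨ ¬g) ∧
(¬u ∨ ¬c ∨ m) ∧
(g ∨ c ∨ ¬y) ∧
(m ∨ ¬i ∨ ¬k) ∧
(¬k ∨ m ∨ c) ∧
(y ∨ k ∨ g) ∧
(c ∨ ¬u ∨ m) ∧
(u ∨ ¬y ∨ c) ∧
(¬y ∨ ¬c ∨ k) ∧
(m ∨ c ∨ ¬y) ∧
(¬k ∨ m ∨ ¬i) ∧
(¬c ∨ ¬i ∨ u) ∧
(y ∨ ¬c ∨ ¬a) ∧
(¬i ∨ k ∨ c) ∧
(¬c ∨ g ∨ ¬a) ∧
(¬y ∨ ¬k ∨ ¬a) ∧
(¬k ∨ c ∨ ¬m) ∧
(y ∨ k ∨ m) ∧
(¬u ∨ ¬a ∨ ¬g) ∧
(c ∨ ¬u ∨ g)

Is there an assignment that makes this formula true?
No

No, the formula is not satisfiable.

No assignment of truth values to the variables can make all 28 clauses true simultaneously.

The formula is UNSAT (unsatisfiable).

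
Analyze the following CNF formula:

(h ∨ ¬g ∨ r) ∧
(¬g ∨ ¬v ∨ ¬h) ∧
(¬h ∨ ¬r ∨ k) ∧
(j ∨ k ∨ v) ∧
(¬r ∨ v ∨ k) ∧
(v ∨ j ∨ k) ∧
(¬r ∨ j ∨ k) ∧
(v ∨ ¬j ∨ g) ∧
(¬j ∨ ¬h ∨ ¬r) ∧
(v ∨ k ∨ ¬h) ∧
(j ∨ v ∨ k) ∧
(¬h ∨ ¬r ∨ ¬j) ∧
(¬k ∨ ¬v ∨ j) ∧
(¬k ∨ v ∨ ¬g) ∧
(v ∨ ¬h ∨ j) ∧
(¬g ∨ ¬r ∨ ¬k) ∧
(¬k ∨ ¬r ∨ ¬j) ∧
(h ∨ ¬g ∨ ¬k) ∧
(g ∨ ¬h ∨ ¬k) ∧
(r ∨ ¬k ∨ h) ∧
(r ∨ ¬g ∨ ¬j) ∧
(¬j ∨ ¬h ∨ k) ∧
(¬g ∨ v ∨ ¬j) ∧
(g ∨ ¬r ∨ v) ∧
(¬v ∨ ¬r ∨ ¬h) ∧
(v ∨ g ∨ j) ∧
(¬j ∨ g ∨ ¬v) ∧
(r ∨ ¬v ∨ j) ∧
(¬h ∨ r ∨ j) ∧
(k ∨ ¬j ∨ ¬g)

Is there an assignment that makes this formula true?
No

No, the formula is not satisfiable.

No assignment of truth values to the variables can make all 30 clauses true simultaneously.

The formula is UNSAT (unsatisfiable).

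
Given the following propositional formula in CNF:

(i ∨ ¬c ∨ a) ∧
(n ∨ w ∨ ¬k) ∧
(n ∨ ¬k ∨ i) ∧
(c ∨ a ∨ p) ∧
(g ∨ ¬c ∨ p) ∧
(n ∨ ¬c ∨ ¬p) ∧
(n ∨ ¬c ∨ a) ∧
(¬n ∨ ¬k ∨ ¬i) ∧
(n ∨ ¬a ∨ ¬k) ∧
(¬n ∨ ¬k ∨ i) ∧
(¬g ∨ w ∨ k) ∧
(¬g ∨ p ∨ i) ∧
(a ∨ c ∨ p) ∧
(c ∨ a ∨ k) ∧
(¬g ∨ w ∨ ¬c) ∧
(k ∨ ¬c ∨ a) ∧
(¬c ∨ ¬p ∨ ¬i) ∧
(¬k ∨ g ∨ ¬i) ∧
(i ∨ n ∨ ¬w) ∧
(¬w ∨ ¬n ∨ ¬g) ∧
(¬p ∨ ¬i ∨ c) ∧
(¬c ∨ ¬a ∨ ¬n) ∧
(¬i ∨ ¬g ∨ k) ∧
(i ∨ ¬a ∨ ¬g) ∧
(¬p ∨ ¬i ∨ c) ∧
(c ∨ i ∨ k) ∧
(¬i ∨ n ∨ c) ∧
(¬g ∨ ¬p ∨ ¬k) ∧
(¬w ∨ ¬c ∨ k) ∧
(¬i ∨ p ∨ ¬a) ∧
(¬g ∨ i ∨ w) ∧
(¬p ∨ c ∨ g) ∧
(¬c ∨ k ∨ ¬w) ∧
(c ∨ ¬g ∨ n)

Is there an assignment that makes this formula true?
No

No, the formula is not satisfiable.

No assignment of truth values to the variables can make all 34 clauses true simultaneously.

The formula is UNSAT (unsatisfiable).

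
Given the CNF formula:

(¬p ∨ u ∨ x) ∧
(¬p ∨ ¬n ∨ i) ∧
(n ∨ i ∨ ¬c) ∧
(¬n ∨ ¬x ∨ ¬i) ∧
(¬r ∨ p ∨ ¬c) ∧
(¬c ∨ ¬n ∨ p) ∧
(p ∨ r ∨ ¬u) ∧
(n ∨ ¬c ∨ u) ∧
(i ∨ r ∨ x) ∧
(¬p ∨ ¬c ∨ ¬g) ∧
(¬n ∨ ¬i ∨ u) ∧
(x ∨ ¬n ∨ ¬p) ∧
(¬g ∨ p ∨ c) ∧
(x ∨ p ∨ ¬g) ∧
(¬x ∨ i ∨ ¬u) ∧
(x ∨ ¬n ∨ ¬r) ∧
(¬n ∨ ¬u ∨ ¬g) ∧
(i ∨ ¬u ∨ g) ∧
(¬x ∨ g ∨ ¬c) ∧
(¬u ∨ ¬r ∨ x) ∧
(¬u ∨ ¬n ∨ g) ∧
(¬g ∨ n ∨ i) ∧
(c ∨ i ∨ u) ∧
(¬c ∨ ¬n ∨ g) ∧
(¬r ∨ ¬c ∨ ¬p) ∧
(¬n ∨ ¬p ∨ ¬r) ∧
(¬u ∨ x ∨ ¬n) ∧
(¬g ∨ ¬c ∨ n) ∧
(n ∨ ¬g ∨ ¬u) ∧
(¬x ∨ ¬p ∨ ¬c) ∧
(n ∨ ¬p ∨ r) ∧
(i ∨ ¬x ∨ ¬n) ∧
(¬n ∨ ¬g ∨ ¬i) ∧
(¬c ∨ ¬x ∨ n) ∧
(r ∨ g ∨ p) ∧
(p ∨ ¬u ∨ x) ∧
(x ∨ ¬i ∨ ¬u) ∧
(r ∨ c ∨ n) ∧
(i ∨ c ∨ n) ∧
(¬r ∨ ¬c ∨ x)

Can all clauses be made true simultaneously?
Yes

Yes, the formula is satisfiable.

One satisfying assignment is: i=True, n=False, p=False, g=False, x=True, c=False, r=True, u=False

Verification: With this assignment, all 40 clauses evaluate to true.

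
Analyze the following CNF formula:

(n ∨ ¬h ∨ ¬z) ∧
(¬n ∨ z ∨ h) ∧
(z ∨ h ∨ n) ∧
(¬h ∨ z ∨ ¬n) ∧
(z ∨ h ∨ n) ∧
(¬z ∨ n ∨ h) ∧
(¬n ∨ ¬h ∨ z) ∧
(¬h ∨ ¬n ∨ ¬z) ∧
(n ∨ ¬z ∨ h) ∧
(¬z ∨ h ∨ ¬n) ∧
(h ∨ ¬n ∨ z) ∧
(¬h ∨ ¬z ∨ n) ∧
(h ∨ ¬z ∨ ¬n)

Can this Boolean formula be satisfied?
Yes

Yes, the formula is satisfiable.

One satisfying assignment is: n=False, h=True, z=False

Verification: With this assignment, all 13 clauses evaluate to true.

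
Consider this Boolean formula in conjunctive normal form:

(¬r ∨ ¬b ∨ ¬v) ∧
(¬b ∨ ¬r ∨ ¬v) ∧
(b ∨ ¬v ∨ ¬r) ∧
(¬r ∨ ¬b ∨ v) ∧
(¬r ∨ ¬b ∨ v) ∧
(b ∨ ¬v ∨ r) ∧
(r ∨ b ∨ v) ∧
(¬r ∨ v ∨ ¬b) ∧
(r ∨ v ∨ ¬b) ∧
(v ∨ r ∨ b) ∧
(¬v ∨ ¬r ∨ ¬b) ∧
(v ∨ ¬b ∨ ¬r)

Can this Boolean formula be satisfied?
Yes

Yes, the formula is satisfiable.

One satisfying assignment is: r=True, b=False, v=False

Verification: With this assignment, all 12 clauses evaluate to true.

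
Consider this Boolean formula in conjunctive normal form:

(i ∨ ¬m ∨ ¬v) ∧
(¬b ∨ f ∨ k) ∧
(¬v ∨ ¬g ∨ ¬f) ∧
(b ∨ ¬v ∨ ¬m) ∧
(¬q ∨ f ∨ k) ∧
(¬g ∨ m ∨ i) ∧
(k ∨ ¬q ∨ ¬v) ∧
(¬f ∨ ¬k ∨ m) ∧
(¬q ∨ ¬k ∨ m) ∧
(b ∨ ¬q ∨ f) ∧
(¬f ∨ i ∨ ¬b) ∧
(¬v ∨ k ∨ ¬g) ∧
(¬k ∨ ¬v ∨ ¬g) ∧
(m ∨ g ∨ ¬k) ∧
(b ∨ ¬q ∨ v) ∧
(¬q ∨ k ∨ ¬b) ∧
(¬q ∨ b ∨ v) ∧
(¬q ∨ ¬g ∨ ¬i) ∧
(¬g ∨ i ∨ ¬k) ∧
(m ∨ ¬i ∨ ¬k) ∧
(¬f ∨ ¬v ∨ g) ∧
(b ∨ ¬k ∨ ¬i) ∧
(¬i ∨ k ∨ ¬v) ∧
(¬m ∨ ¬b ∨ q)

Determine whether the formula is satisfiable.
Yes

Yes, the formula is satisfiable.

One satisfying assignment is: g=False, v=False, f=False, m=False, i=False, b=False, q=False, k=False

Verification: With this assignment, all 24 clauses evaluate to true.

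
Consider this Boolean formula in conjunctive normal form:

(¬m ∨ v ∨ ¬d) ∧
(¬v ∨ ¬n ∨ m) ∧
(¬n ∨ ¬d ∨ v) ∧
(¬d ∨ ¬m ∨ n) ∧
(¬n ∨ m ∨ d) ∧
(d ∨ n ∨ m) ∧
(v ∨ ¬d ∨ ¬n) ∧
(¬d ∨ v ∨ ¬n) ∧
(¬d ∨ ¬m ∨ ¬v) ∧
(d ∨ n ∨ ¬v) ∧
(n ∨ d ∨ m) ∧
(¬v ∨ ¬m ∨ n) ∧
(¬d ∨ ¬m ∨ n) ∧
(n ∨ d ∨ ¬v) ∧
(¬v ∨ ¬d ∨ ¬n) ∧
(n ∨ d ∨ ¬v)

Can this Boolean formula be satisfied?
Yes

Yes, the formula is satisfiable.

One satisfying assignment is: d=True, n=False, m=False, v=False

Verification: With this assignment, all 16 clauses evaluate to true.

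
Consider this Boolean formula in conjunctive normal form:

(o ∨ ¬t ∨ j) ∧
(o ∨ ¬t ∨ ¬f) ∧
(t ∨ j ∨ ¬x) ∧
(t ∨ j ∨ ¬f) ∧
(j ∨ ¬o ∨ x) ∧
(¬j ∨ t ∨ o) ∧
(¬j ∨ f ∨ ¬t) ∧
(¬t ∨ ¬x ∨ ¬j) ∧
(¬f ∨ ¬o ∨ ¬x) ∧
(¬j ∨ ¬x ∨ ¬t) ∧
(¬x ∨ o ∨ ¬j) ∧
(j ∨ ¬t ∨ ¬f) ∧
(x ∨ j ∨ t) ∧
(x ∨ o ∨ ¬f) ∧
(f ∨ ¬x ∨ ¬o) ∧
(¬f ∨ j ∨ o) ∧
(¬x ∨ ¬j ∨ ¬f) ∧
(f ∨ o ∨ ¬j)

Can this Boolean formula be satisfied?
Yes

Yes, the formula is satisfiable.

One satisfying assignment is: j=True, t=False, f=False, o=True, x=False

Verification: With this assignment, all 18 clauses evaluate to true.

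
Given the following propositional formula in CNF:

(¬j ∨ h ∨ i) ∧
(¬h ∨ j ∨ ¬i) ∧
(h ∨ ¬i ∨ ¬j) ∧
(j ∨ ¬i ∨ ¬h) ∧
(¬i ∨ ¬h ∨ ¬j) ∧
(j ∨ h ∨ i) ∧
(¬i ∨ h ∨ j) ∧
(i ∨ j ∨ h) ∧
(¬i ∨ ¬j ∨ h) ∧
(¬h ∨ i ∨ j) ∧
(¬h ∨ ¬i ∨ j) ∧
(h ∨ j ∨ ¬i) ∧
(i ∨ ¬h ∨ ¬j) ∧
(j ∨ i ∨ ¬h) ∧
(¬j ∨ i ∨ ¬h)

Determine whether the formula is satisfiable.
No

No, the formula is not satisfiable.

No assignment of truth values to the variables can make all 15 clauses true simultaneously.

The formula is UNSAT (unsatisfiable).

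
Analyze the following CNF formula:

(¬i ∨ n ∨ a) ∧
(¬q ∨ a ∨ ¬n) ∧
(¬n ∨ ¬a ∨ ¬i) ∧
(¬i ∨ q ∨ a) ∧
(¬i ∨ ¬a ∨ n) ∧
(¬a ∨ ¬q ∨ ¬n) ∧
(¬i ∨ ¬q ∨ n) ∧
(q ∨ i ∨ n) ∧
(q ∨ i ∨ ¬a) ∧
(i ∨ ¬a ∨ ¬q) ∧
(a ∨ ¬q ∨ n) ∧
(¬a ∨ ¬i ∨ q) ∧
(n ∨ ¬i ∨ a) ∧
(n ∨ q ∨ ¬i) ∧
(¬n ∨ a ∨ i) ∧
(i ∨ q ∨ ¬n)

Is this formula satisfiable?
No

No, the formula is not satisfiable.

No assignment of truth values to the variables can make all 16 clauses true simultaneously.

The formula is UNSAT (unsatisfiable).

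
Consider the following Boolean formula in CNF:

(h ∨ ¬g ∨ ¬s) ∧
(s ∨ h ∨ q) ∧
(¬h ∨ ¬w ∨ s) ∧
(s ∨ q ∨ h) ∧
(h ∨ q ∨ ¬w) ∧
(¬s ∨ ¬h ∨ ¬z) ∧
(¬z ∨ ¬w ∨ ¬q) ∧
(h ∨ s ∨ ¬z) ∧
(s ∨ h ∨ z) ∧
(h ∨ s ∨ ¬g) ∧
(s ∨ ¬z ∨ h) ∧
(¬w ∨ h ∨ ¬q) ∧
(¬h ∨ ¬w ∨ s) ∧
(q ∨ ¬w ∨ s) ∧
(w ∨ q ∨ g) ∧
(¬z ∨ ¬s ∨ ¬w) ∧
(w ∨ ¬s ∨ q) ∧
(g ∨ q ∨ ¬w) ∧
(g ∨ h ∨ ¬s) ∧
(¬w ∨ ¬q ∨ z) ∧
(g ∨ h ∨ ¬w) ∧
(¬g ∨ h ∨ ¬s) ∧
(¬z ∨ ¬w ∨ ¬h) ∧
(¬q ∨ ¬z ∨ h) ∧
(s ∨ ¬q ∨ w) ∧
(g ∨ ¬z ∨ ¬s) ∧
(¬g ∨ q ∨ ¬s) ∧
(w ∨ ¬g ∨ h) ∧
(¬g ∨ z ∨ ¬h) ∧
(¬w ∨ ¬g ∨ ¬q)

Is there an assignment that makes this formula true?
Yes

Yes, the formula is satisfiable.

One satisfying assignment is: h=True, g=False, s=True, w=False, z=False, q=True

Verification: With this assignment, all 30 clauses evaluate to true.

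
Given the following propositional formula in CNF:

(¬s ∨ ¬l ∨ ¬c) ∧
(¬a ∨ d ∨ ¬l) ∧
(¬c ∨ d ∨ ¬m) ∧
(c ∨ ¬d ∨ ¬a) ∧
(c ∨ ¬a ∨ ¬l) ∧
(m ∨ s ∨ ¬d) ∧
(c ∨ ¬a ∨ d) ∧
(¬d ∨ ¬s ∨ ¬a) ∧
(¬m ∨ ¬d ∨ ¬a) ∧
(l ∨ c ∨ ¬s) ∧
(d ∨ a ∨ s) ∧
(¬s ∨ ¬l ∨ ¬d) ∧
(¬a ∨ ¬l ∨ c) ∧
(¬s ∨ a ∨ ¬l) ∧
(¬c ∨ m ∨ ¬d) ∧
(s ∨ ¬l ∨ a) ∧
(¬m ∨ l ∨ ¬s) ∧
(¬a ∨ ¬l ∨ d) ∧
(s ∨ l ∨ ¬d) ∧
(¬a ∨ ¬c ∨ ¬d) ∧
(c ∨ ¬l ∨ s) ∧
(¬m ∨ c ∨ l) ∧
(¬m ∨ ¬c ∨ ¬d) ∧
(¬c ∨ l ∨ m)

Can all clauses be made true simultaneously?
No

No, the formula is not satisfiable.

No assignment of truth values to the variables can make all 24 clauses true simultaneously.

The formula is UNSAT (unsatisfiable).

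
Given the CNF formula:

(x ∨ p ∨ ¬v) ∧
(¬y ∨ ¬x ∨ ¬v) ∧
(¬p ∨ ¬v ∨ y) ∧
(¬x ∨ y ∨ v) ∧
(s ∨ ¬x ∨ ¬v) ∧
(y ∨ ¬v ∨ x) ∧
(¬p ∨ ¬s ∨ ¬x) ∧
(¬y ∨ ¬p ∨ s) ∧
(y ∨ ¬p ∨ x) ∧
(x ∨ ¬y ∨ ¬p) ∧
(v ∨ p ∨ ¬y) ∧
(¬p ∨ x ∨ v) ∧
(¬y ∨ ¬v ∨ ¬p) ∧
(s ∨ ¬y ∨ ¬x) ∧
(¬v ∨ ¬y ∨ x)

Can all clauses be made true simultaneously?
Yes

Yes, the formula is satisfiable.

One satisfying assignment is: v=False, y=False, x=False, s=False, p=False

Verification: With this assignment, all 15 clauses evaluate to true.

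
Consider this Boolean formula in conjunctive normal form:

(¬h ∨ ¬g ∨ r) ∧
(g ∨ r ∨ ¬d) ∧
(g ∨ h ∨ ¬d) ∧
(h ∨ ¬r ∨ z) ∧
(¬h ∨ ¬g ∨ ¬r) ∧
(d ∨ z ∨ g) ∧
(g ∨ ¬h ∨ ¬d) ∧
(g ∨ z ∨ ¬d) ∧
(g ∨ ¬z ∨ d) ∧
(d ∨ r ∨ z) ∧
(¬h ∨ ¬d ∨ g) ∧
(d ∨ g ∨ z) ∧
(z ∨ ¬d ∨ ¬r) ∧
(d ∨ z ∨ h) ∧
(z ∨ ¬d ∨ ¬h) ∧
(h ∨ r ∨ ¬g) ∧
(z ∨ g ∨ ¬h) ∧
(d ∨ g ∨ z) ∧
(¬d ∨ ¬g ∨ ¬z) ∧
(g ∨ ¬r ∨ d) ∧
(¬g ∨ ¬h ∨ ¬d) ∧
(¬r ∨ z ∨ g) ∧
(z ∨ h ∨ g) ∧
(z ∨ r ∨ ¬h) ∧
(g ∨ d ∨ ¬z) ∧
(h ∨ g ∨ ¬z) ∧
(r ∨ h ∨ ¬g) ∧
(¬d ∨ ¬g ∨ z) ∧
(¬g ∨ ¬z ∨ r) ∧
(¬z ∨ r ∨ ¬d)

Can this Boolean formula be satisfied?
Yes

Yes, the formula is satisfiable.

One satisfying assignment is: z=True, g=True, d=False, h=False, r=True

Verification: With this assignment, all 30 clauses evaluate to true.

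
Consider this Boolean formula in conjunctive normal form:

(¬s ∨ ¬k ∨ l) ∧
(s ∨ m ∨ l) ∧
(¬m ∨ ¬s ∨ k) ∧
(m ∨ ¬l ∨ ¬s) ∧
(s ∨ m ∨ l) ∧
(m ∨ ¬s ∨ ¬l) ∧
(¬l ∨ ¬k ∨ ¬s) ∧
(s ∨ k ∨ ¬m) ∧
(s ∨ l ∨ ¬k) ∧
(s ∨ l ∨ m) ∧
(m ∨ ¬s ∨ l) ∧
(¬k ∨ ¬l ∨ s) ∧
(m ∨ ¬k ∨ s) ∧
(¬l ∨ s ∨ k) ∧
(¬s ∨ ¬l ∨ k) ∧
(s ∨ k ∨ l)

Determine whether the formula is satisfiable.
No

No, the formula is not satisfiable.

No assignment of truth values to the variables can make all 16 clauses true simultaneously.

The formula is UNSAT (unsatisfiable).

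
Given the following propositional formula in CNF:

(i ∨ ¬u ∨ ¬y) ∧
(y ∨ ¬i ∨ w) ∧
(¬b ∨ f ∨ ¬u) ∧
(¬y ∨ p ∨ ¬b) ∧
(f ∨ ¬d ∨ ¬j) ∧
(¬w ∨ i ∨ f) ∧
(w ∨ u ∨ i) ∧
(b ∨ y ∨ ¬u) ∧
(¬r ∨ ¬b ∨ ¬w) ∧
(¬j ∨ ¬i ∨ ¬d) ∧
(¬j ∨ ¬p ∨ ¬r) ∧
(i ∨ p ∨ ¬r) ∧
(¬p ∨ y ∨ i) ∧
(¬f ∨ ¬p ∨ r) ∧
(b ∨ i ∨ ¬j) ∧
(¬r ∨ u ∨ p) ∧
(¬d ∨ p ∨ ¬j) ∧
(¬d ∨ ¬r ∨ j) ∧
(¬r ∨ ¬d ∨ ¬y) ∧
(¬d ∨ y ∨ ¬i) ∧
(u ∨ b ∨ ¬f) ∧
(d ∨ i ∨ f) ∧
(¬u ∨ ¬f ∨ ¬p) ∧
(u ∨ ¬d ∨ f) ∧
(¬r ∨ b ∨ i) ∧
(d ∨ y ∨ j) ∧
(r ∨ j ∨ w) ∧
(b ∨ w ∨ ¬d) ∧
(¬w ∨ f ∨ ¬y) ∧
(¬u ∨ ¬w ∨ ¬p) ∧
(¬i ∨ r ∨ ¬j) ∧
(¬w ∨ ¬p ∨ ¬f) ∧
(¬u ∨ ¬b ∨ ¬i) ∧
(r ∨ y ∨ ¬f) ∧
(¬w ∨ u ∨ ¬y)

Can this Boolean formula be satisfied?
Yes

Yes, the formula is satisfiable.

One satisfying assignment is: d=False, y=True, b=False, r=False, p=False, i=True, f=True, j=False, w=True, u=True

Verification: With this assignment, all 35 clauses evaluate to true.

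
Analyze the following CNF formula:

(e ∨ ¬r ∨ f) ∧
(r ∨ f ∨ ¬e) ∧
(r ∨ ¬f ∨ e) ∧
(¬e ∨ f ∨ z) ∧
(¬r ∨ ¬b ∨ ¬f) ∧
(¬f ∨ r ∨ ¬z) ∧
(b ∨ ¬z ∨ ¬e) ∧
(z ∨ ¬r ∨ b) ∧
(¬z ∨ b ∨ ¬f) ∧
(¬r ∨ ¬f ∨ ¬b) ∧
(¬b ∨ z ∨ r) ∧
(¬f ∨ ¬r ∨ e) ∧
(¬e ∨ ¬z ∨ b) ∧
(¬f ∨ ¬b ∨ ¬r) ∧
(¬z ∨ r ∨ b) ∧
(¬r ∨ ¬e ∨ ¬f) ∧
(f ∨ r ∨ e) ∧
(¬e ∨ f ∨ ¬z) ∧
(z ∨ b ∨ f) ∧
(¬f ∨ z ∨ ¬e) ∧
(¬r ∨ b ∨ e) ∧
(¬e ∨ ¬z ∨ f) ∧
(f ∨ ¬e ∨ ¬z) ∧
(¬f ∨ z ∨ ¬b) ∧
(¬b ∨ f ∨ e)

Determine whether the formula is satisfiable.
No

No, the formula is not satisfiable.

No assignment of truth values to the variables can make all 25 clauses true simultaneously.

The formula is UNSAT (unsatisfiable).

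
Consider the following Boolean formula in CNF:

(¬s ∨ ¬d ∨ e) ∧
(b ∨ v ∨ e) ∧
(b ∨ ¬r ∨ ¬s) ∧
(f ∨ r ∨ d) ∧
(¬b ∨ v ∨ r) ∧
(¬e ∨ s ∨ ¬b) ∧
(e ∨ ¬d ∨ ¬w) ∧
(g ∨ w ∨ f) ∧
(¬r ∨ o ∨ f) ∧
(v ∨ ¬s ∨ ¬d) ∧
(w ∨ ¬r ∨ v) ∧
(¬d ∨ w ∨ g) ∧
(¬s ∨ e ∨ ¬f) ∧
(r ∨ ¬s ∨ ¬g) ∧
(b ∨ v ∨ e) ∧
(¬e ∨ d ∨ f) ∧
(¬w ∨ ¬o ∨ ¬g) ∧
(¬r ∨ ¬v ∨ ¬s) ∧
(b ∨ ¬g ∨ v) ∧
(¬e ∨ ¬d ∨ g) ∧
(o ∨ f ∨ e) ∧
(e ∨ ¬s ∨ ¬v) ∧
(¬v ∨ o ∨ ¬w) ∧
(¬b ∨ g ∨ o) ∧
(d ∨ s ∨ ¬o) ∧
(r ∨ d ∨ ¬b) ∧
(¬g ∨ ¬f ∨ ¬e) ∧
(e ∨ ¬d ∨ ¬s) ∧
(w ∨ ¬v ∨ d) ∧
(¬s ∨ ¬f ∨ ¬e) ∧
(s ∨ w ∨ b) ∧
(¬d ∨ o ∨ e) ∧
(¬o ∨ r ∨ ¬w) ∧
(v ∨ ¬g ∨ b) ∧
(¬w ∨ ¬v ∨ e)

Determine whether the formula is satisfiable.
Yes

Yes, the formula is satisfiable.

One satisfying assignment is: v=True, f=False, w=False, o=True, s=False, b=True, e=False, g=True, r=False, d=True

Verification: With this assignment, all 35 clauses evaluate to true.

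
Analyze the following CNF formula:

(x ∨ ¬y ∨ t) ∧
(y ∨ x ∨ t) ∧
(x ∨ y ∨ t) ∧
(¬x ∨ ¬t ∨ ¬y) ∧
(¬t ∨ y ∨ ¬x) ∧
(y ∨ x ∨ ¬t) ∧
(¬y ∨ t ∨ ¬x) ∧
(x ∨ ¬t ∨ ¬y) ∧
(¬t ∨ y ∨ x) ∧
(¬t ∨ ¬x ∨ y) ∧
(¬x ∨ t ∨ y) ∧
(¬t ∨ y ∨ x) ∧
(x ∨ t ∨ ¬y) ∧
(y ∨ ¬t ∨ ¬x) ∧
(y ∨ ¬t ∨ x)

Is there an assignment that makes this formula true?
No

No, the formula is not satisfiable.

No assignment of truth values to the variables can make all 15 clauses true simultaneously.

The formula is UNSAT (unsatisfiable).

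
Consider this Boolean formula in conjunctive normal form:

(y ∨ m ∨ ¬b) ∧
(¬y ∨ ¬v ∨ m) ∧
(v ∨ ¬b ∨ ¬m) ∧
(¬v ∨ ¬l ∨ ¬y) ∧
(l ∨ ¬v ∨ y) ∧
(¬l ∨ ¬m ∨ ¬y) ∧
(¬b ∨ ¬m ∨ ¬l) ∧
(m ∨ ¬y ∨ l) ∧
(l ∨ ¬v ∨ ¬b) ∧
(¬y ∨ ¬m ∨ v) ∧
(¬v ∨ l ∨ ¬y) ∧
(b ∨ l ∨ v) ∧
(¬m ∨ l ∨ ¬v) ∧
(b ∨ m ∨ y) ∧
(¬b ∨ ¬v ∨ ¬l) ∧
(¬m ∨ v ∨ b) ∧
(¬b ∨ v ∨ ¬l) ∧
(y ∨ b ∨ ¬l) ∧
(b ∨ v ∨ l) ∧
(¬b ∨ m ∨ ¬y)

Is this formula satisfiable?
Yes

Yes, the formula is satisfiable.

One satisfying assignment is: l=True, b=False, m=False, y=True, v=False

Verification: With this assignment, all 20 clauses evaluate to true.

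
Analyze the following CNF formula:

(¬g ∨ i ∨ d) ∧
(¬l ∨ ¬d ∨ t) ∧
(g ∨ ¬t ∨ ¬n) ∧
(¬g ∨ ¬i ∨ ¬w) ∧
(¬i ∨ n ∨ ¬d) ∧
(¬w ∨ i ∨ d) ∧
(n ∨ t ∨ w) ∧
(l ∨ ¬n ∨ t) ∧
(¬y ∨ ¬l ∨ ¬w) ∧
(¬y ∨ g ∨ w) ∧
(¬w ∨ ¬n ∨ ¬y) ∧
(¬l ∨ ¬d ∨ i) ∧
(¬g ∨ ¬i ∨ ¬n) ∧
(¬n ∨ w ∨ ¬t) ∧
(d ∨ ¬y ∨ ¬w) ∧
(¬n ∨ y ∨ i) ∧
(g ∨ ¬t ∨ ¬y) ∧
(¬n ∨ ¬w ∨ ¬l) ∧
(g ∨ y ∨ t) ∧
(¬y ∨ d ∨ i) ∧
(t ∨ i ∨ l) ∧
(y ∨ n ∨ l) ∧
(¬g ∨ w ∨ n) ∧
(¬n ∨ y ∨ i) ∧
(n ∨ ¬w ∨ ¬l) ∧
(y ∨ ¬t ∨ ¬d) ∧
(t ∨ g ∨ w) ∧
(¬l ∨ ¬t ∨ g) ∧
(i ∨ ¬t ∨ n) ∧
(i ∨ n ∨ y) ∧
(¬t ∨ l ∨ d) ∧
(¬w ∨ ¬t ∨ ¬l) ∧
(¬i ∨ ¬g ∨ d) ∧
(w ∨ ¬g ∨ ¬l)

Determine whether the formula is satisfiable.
No

No, the formula is not satisfiable.

No assignment of truth values to the variables can make all 34 clauses true simultaneously.

The formula is UNSAT (unsatisfiable).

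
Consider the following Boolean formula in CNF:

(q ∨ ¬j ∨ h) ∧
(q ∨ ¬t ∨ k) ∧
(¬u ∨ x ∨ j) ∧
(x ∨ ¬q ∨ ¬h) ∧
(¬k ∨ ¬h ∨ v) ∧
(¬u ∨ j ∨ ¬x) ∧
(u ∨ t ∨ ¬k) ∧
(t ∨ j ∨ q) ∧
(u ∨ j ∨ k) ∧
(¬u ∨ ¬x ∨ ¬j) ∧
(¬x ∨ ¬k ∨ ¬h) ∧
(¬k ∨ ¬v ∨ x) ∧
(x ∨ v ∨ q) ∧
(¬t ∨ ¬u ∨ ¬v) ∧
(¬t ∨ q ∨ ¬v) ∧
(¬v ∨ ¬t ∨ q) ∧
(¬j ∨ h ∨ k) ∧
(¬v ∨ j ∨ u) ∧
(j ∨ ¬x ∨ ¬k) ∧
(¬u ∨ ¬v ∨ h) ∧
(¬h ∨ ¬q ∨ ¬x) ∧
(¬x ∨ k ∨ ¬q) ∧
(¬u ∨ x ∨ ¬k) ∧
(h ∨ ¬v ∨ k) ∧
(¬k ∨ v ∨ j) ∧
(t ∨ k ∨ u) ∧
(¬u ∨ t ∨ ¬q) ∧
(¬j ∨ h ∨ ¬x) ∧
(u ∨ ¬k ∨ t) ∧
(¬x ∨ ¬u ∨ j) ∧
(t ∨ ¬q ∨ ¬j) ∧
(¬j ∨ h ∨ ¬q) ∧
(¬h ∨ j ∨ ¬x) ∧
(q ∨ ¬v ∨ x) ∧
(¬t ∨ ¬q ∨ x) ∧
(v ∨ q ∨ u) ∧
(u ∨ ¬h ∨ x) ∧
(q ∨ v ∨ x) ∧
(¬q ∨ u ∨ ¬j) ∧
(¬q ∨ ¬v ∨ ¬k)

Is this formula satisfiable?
No

No, the formula is not satisfiable.

No assignment of truth values to the variables can make all 40 clauses true simultaneously.

The formula is UNSAT (unsatisfiable).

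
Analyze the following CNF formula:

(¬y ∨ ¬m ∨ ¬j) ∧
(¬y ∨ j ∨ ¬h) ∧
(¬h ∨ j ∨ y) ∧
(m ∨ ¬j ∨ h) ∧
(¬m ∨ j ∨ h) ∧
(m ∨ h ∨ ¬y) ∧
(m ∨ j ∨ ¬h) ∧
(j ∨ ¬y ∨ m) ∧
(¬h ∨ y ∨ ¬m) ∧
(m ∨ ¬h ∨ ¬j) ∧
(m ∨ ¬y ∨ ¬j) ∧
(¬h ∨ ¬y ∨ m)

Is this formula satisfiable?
Yes

Yes, the formula is satisfiable.

One satisfying assignment is: j=False, y=False, h=False, m=False

Verification: With this assignment, all 12 clauses evaluate to true.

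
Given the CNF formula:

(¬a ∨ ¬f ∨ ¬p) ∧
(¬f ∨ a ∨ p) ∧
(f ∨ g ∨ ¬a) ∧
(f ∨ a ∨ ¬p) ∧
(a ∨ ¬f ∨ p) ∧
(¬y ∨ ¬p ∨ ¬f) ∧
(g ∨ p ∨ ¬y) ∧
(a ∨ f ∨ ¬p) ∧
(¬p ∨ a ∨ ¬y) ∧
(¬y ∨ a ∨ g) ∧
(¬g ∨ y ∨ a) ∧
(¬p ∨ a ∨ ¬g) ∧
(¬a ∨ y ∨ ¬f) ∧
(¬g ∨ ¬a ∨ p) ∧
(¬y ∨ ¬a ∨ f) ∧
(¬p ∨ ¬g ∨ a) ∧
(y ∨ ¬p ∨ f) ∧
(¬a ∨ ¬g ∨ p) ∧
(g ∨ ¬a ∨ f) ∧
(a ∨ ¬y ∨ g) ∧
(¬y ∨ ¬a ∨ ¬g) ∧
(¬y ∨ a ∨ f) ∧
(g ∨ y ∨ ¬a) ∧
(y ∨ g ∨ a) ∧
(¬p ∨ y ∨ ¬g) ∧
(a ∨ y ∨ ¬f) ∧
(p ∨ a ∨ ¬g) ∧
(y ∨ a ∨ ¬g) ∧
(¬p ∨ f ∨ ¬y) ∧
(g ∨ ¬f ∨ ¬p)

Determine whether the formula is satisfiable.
No

No, the formula is not satisfiable.

No assignment of truth values to the variables can make all 30 clauses true simultaneously.

The formula is UNSAT (unsatisfiable).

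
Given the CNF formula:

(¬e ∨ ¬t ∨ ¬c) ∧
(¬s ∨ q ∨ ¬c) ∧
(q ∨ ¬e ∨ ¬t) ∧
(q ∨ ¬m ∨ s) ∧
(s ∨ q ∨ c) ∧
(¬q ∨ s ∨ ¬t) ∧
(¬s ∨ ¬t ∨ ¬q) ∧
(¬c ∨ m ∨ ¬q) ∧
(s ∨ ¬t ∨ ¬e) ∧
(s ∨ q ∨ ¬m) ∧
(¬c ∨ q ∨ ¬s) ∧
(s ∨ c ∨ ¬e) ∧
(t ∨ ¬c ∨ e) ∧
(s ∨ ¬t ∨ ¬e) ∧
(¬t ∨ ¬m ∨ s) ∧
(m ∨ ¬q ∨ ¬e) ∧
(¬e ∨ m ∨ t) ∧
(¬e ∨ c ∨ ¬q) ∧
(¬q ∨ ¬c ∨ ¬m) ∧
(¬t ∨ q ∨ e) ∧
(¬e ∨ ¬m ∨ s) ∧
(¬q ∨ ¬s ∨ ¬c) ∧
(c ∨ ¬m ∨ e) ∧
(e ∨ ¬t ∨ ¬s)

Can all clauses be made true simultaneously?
Yes

Yes, the formula is satisfiable.

One satisfying assignment is: m=False, t=False, c=False, e=False, s=True, q=False

Verification: With this assignment, all 24 clauses evaluate to true.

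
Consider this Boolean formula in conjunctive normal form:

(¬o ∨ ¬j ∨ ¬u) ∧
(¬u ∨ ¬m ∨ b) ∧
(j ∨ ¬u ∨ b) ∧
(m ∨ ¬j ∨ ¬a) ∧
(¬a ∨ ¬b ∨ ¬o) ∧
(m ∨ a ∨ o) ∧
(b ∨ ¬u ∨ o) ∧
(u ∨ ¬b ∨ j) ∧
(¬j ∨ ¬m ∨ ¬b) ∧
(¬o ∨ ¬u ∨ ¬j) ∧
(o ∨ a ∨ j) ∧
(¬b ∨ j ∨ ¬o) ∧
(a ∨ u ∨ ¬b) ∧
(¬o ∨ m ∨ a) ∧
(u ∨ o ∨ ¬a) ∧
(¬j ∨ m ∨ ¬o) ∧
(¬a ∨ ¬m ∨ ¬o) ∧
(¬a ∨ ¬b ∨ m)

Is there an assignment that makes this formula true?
Yes

Yes, the formula is satisfiable.

One satisfying assignment is: o=False, j=True, m=True, a=False, u=False, b=False

Verification: With this assignment, all 18 clauses evaluate to true.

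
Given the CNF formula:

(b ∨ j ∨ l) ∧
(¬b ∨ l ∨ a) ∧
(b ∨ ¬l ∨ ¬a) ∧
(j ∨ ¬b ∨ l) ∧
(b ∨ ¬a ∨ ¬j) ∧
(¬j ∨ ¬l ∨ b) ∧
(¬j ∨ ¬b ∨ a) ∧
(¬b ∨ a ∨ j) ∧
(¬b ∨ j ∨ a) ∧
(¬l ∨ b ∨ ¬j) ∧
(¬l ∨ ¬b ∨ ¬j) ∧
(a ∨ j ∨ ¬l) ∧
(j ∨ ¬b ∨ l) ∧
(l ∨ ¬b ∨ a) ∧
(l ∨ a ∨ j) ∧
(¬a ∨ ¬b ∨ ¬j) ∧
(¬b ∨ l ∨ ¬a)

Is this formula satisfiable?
Yes

Yes, the formula is satisfiable.

One satisfying assignment is: j=True, b=False, a=False, l=False

Verification: With this assignment, all 17 clauses evaluate to true.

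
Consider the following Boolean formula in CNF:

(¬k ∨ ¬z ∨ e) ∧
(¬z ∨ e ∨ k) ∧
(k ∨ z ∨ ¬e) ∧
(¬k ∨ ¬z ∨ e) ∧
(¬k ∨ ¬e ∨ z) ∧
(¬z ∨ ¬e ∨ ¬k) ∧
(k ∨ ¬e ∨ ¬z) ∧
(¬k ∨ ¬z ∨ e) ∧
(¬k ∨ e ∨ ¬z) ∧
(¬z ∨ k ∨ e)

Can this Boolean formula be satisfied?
Yes

Yes, the formula is satisfiable.

One satisfying assignment is: z=False, e=False, k=False

Verification: With this assignment, all 10 clauses evaluate to true.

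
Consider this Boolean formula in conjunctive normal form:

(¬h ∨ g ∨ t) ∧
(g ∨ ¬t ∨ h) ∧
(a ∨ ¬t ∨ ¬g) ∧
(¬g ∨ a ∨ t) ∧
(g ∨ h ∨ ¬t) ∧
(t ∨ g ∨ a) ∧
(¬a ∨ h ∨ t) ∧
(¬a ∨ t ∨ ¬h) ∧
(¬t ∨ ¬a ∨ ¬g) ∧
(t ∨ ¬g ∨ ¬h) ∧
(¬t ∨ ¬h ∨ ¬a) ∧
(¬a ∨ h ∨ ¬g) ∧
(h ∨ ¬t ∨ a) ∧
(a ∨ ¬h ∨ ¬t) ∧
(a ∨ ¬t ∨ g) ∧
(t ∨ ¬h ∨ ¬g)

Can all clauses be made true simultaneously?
No

No, the formula is not satisfiable.

No assignment of truth values to the variables can make all 16 clauses true simultaneously.

The formula is UNSAT (unsatisfiable).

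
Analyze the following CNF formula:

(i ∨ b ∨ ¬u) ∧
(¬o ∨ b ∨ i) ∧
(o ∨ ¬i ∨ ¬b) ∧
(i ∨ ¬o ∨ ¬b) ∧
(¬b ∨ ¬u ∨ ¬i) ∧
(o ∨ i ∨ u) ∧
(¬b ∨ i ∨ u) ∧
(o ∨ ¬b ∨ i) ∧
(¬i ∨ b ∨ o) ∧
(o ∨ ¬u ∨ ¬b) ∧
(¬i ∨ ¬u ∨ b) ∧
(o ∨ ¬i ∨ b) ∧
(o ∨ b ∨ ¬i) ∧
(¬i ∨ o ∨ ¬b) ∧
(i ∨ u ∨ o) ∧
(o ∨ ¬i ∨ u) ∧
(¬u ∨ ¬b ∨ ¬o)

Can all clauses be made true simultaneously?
Yes

Yes, the formula is satisfiable.

One satisfying assignment is: b=True, o=True, i=True, u=False

Verification: With this assignment, all 17 clauses evaluate to true.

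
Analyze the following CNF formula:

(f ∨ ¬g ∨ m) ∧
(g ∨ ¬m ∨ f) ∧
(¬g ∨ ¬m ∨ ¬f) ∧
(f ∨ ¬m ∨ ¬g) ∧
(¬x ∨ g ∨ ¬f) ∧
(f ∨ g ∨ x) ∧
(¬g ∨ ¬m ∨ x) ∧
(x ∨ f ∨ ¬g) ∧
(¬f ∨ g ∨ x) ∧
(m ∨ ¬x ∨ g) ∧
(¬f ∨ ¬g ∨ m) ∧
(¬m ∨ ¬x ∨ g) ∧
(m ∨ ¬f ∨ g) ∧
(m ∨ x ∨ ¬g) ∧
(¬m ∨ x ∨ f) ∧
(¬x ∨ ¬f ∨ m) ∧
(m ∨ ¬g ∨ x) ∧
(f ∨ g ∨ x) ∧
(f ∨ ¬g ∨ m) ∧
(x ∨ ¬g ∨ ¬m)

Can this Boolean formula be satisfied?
No

No, the formula is not satisfiable.

No assignment of truth values to the variables can make all 20 clauses true simultaneously.

The formula is UNSAT (unsatisfiable).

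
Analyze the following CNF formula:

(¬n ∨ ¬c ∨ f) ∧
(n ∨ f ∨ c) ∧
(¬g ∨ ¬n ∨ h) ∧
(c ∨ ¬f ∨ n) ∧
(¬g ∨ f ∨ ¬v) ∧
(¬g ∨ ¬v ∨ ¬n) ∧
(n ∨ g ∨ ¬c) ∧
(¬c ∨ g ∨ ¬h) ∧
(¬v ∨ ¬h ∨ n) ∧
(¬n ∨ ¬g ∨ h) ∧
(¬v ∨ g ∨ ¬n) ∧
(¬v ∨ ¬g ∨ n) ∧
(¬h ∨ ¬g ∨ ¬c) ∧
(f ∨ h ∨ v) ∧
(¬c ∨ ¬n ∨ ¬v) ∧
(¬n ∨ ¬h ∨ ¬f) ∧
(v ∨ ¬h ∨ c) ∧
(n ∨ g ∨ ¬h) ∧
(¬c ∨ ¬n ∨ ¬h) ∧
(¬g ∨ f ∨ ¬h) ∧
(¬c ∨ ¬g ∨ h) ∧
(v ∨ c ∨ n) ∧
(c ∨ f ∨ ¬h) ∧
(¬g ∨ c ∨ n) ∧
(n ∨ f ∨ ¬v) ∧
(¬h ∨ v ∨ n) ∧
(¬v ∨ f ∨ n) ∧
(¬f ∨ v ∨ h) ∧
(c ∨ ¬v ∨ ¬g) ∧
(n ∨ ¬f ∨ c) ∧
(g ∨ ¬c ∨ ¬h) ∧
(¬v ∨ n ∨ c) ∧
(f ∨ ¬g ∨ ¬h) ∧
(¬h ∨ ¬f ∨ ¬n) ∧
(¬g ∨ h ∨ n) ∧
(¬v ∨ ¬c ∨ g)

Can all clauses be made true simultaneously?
No

No, the formula is not satisfiable.

No assignment of truth values to the variables can make all 36 clauses true simultaneously.

The formula is UNSAT (unsatisfiable).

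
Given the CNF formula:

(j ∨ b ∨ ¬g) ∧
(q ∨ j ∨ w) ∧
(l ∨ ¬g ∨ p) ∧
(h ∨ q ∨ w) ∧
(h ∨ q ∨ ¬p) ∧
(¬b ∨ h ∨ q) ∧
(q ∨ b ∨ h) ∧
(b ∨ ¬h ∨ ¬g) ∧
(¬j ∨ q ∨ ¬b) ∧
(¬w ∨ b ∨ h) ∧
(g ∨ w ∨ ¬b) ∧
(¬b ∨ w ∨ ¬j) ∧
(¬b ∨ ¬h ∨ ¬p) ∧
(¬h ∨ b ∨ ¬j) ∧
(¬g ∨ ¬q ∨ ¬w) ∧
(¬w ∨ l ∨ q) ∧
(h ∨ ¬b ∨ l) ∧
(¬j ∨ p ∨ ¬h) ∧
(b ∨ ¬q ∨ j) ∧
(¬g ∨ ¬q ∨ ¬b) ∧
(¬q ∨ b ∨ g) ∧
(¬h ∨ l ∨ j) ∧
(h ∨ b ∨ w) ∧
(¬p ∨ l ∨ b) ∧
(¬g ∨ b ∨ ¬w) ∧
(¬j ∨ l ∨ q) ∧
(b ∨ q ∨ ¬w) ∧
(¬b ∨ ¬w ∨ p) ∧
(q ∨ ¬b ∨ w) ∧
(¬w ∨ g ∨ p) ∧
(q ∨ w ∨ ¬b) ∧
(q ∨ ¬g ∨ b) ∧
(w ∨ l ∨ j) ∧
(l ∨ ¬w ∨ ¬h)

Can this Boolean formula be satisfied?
Yes

Yes, the formula is satisfiable.

One satisfying assignment is: h=False, w=True, p=True, j=False, b=True, g=False, l=True, q=True

Verification: With this assignment, all 34 clauses evaluate to true.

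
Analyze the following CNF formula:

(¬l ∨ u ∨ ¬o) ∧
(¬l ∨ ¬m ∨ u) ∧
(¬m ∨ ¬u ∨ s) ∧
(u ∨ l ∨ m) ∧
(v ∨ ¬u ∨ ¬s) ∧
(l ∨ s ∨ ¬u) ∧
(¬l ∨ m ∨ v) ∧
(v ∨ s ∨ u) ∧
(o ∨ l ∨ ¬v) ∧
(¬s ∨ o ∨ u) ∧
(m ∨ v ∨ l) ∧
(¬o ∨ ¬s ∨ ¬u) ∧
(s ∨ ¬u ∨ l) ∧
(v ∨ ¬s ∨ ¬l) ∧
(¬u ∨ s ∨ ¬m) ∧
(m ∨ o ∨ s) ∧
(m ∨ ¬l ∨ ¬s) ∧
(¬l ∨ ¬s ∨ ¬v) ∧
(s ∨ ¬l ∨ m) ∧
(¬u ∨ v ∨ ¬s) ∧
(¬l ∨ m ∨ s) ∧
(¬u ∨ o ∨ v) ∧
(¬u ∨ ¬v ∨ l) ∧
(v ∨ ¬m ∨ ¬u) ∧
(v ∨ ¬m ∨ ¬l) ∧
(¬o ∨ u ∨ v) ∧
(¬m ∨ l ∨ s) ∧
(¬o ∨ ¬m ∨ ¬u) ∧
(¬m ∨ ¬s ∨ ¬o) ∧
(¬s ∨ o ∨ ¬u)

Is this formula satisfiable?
No

No, the formula is not satisfiable.

No assignment of truth values to the variables can make all 30 clauses true simultaneously.

The formula is UNSAT (unsatisfiable).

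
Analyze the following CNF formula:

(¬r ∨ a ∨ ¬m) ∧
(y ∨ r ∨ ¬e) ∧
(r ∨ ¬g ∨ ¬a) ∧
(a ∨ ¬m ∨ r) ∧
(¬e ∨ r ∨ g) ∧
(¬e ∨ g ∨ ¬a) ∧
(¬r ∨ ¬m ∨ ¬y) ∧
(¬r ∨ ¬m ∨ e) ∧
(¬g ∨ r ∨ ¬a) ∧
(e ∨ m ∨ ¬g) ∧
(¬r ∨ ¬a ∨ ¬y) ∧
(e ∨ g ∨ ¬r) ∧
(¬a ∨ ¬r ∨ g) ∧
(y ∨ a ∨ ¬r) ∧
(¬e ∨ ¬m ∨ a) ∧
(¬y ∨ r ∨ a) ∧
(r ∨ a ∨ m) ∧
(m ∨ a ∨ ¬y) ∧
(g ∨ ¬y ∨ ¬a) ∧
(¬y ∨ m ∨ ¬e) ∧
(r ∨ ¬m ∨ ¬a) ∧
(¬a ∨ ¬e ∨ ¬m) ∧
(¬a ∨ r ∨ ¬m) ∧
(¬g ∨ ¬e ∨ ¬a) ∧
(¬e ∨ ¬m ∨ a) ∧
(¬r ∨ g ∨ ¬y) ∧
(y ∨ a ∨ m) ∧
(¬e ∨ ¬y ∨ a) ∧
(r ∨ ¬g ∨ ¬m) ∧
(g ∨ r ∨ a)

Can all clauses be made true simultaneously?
Yes

Yes, the formula is satisfiable.

One satisfying assignment is: a=True, m=False, g=False, y=False, r=False, e=False

Verification: With this assignment, all 30 clauses evaluate to true.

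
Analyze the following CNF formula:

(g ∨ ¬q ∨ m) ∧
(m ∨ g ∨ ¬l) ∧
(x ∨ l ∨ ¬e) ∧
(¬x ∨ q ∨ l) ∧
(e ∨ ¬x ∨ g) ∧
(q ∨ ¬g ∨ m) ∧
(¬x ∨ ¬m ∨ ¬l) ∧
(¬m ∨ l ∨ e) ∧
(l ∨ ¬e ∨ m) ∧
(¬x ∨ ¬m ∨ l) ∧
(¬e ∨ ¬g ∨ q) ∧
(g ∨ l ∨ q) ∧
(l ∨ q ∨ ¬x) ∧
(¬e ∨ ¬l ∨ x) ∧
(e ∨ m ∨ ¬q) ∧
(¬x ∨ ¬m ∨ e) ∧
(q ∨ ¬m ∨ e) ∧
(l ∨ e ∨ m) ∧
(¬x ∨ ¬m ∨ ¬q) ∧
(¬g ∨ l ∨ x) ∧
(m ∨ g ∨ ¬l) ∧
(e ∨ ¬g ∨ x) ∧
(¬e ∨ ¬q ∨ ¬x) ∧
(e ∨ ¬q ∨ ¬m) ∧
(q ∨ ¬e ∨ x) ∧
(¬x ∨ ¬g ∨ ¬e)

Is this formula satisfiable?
No

No, the formula is not satisfiable.

No assignment of truth values to the variables can make all 26 clauses true simultaneously.

The formula is UNSAT (unsatisfiable).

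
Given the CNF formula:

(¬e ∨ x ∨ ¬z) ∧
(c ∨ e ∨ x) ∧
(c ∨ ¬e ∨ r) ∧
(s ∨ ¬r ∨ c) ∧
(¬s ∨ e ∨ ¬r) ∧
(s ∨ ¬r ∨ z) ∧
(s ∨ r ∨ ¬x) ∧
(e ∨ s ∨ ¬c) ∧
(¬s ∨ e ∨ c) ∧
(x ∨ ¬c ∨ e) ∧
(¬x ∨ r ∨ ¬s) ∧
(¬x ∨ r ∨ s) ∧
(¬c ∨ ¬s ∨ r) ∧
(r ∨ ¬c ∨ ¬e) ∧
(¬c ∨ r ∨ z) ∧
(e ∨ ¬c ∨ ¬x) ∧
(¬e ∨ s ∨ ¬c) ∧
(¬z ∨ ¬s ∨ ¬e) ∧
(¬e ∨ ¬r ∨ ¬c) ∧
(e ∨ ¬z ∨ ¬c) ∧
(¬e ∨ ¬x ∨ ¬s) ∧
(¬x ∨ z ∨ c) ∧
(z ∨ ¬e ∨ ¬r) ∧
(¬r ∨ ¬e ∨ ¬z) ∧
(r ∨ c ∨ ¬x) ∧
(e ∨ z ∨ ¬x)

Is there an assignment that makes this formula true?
No

No, the formula is not satisfiable.

No assignment of truth values to the variables can make all 26 clauses true simultaneously.

The formula is UNSAT (unsatisfiable).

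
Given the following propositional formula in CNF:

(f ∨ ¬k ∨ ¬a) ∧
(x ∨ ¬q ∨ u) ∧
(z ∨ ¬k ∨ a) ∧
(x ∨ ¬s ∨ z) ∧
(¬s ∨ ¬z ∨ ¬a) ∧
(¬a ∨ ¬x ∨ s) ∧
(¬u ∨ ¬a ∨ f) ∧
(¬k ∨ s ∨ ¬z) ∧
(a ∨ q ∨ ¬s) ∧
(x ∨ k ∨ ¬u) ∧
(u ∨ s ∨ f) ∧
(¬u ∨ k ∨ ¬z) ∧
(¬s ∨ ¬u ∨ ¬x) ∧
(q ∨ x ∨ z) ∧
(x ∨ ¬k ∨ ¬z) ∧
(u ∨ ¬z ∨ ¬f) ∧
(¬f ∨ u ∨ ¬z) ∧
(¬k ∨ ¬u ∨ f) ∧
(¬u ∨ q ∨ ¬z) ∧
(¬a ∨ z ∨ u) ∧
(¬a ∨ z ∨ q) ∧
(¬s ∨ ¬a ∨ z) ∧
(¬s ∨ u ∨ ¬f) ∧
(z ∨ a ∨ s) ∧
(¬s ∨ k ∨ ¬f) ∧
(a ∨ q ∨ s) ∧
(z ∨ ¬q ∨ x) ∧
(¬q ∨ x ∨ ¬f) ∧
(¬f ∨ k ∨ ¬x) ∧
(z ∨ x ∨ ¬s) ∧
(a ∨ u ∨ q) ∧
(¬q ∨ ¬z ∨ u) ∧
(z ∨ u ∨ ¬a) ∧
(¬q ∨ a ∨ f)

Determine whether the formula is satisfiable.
No

No, the formula is not satisfiable.

No assignment of truth values to the variables can make all 34 clauses true simultaneously.

The formula is UNSAT (unsatisfiable).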